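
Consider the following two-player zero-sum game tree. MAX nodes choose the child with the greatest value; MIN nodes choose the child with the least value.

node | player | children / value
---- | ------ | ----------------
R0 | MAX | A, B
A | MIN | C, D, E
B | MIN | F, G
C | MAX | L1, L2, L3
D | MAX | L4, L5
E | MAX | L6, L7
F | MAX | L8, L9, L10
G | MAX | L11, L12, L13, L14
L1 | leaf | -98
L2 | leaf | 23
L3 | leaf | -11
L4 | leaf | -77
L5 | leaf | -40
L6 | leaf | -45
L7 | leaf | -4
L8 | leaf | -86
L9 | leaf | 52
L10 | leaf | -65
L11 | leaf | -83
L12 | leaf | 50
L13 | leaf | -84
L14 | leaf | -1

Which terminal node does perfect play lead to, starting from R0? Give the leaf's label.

L12

C (MAX): max(-98, 23, -11) = 23
D (MAX): max(-77, -40) = -40
E (MAX): max(-45, -4) = -4
A (MIN): min(23, -40, -4) = -40
F (MAX): max(-86, 52, -65) = 52
G (MAX): max(-83, 50, -84, -1) = 50
B (MIN): min(52, 50) = 50
R0 (MAX): max(-40, 50) = 50
At R0, MAX picks B (highest: 50).
At B, MIN picks G (lowest: 50).
At G, MAX picks L12 (highest: 50).
Terminal value 50.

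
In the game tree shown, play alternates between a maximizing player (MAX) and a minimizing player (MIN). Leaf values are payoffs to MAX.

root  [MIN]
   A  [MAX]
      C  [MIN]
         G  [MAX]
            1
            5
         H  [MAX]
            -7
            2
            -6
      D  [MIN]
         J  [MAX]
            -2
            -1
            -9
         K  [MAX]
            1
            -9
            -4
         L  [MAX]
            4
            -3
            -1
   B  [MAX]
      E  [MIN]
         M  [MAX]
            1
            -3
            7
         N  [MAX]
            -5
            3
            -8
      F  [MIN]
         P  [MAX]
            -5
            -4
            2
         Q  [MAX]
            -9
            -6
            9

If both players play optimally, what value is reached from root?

G (MAX): max(1, 5) = 5
H (MAX): max(-7, 2, -6) = 2
C (MIN): min(5, 2) = 2
J (MAX): max(-2, -1, -9) = -1
K (MAX): max(1, -9, -4) = 1
L (MAX): max(4, -3, -1) = 4
D (MIN): min(-1, 1, 4) = -1
A (MAX): max(2, -1) = 2
M (MAX): max(1, -3, 7) = 7
N (MAX): max(-5, 3, -8) = 3
E (MIN): min(7, 3) = 3
P (MAX): max(-5, -4, 2) = 2
Q (MAX): max(-9, -6, 9) = 9
F (MIN): min(2, 9) = 2
B (MAX): max(3, 2) = 3
root (MIN): min(2, 3) = 2

2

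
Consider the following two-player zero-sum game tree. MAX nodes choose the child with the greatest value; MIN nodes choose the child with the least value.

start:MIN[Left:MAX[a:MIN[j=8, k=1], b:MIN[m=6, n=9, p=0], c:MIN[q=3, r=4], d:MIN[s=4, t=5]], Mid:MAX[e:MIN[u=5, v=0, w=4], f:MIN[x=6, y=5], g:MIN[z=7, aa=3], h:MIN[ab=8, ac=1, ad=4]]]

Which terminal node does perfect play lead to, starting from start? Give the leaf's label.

s

a (MIN): min(8, 1) = 1
b (MIN): min(6, 9, 0) = 0
c (MIN): min(3, 4) = 3
d (MIN): min(4, 5) = 4
Left (MAX): max(1, 0, 3, 4) = 4
e (MIN): min(5, 0, 4) = 0
f (MIN): min(6, 5) = 5
g (MIN): min(7, 3) = 3
h (MIN): min(8, 1, 4) = 1
Mid (MAX): max(0, 5, 3, 1) = 5
start (MIN): min(4, 5) = 4
At start, MIN picks Left (lowest: 4).
At Left, MAX picks d (highest: 4).
At d, MIN picks s (lowest: 4).
Terminal value 4.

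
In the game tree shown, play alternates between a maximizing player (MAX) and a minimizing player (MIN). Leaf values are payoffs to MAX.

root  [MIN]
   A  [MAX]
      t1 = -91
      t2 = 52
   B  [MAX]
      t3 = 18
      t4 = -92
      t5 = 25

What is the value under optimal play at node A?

A (MAX): max(-91, 52) = 52

52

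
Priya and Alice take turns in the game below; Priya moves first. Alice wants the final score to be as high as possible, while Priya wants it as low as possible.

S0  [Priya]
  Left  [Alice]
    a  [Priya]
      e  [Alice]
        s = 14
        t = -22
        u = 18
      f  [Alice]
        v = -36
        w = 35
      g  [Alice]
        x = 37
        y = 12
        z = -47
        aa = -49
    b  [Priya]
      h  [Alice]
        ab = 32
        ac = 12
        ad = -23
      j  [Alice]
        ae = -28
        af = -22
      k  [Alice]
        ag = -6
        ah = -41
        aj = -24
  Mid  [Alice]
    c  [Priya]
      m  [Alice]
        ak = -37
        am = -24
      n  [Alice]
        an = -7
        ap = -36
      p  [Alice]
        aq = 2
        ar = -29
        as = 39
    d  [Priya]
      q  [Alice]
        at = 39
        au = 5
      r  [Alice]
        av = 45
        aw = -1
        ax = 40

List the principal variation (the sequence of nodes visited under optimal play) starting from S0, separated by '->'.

e (Alice): max(14, -22, 18) = 18
f (Alice): max(-36, 35) = 35
g (Alice): max(37, 12, -47, -49) = 37
a (Priya): min(18, 35, 37) = 18
h (Alice): max(32, 12, -23) = 32
j (Alice): max(-28, -22) = -22
k (Alice): max(-6, -41, -24) = -6
b (Priya): min(32, -22, -6) = -22
Left (Alice): max(18, -22) = 18
m (Alice): max(-37, -24) = -24
n (Alice): max(-7, -36) = -7
p (Alice): max(2, -29, 39) = 39
c (Priya): min(-24, -7, 39) = -24
q (Alice): max(39, 5) = 39
r (Alice): max(45, -1, 40) = 45
d (Priya): min(39, 45) = 39
Mid (Alice): max(-24, 39) = 39
S0 (Priya): min(18, 39) = 18
At S0, Priya picks Left (lowest: 18).
At Left, Alice picks a (highest: 18).
At a, Priya picks e (lowest: 18).
At e, Alice picks u (highest: 18).
Terminal value 18.

S0 -> Left -> a -> e -> u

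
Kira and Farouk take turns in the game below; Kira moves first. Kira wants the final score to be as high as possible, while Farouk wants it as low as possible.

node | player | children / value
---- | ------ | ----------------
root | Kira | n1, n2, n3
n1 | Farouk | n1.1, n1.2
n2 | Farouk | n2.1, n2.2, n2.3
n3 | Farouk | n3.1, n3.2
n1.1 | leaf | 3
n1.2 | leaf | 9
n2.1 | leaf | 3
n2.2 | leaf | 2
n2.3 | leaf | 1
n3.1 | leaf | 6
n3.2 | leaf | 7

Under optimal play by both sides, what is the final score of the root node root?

n1 (Farouk): min(3, 9) = 3
n2 (Farouk): min(3, 2, 1) = 1
n3 (Farouk): min(6, 7) = 6
root (Kira): max(3, 1, 6) = 6

6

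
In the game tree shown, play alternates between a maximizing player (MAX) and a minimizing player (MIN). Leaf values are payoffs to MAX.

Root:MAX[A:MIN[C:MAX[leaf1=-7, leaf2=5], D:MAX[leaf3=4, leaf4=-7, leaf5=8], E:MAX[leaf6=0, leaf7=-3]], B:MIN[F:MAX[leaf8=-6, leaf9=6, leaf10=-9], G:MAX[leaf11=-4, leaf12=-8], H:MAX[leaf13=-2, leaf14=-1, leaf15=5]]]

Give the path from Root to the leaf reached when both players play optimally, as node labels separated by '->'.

Root -> A -> E -> leaf6

C (MAX): max(-7, 5) = 5
D (MAX): max(4, -7, 8) = 8
E (MAX): max(0, -3) = 0
A (MIN): min(5, 8, 0) = 0
F (MAX): max(-6, 6, -9) = 6
G (MAX): max(-4, -8) = -4
H (MAX): max(-2, -1, 5) = 5
B (MIN): min(6, -4, 5) = -4
Root (MAX): max(0, -4) = 0
At Root, MAX picks A (highest: 0).
At A, MIN picks E (lowest: 0).
At E, MAX picks leaf6 (highest: 0).
Terminal value 0.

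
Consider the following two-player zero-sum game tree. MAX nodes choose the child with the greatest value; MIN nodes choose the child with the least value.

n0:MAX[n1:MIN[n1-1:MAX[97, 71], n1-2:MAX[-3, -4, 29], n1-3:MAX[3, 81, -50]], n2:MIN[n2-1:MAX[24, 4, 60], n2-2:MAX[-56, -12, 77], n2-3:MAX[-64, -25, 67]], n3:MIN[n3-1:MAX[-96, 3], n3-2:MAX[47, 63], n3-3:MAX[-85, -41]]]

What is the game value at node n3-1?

n3-1 (MAX): max(-96, 3) = 3

3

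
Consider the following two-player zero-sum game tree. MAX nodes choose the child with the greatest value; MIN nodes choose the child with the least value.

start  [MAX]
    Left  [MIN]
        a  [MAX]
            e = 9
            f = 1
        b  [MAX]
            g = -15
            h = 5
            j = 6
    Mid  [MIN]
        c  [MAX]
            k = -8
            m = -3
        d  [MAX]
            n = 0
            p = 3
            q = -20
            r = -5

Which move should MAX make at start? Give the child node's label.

Left

a (MAX): max(9, 1) = 9
b (MAX): max(-15, 5, 6) = 6
Left (MIN): min(9, 6) = 6
c (MAX): max(-8, -3) = -3
d (MAX): max(0, 3, -20, -5) = 3
Mid (MIN): min(-3, 3) = -3
start (MAX): max(6, -3) = 6
MAX at start wants the highest of {Left=6, Mid=-3}, so chooses Left.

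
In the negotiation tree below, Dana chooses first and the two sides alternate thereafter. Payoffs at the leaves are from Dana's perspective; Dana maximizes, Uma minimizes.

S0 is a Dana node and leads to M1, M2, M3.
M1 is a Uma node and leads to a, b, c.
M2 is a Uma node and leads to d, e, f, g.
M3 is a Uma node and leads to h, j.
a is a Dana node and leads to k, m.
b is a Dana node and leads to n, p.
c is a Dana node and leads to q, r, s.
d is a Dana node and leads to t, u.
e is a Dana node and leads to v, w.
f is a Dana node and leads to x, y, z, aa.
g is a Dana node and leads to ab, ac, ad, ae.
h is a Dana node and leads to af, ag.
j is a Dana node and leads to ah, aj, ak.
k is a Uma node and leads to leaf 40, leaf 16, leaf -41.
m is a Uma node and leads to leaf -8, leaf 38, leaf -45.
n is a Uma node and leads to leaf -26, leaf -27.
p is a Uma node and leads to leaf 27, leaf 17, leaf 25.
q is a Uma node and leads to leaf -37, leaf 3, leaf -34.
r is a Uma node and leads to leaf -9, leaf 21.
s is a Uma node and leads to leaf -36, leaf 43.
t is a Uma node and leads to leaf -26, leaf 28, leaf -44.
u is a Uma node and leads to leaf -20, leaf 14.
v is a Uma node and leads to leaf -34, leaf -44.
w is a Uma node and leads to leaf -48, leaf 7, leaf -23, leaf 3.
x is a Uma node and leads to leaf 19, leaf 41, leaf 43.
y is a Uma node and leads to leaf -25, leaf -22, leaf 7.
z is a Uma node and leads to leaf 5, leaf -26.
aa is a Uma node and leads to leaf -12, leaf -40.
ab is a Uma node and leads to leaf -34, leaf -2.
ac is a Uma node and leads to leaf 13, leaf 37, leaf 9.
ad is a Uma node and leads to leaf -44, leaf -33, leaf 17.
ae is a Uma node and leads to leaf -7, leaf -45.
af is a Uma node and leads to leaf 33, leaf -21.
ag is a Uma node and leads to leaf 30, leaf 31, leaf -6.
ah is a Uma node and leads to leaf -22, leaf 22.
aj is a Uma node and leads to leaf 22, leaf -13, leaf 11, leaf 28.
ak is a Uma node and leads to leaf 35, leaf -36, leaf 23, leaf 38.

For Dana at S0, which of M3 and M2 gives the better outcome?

M3

af (Uma): min(33, -21) = -21
ag (Uma): min(30, 31, -6) = -6
h (Dana): max(-21, -6) = -6
ah (Uma): min(-22, 22) = -22
aj (Uma): min(22, -13, 11, 28) = -13
ak (Uma): min(35, -36, 23, 38) = -36
j (Dana): max(-22, -13, -36) = -13
M3 (Uma): min(-6, -13) = -13
t (Uma): min(-26, 28, -44) = -44
u (Uma): min(-20, 14) = -20
d (Dana): max(-44, -20) = -20
v (Uma): min(-34, -44) = -44
w (Uma): min(-48, 7, -23, 3) = -48
e (Dana): max(-44, -48) = -44
x (Uma): min(19, 41, 43) = 19
y (Uma): min(-25, -22, 7) = -25
z (Uma): min(5, -26) = -26
aa (Uma): min(-12, -40) = -40
f (Dana): max(19, -25, -26, -40) = 19
ab (Uma): min(-34, -2) = -34
ac (Uma): min(13, 37, 9) = 9
ad (Uma): min(-44, -33, 17) = -44
ae (Uma): min(-7, -45) = -45
g (Dana): max(-34, 9, -44, -45) = 9
M2 (Uma): min(-20, -44, 19, 9) = -44
Dana prefers the higher value; M3=-13, M2=-44. M3 is better since -13 > -44.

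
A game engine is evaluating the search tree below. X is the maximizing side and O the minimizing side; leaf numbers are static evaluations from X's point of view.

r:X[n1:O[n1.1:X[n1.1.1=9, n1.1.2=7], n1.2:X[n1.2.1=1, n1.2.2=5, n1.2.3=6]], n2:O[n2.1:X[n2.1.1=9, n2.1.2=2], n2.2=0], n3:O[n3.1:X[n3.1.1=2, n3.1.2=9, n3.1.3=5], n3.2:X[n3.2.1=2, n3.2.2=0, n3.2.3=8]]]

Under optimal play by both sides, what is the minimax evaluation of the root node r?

8

n1.1 (X): max(9, 7) = 9
n1.2 (X): max(1, 5, 6) = 6
n1 (O): min(9, 6) = 6
n2.1 (X): max(9, 2) = 9
n2 (O): min(9, 0) = 0
n3.1 (X): max(2, 9, 5) = 9
n3.2 (X): max(2, 0, 8) = 8
n3 (O): min(9, 8) = 8
r (X): max(6, 0, 8) = 8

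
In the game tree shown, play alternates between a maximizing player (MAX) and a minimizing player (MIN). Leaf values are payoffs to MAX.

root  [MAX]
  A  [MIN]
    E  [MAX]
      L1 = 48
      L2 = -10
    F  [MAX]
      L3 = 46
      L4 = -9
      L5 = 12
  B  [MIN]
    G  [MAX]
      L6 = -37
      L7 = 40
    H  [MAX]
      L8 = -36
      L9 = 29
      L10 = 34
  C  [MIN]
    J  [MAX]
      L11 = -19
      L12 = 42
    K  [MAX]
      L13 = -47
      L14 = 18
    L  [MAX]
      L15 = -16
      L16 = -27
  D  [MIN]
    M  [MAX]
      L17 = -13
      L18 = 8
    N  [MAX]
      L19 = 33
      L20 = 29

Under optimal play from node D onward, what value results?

8

M (MAX): max(-13, 8) = 8
N (MAX): max(33, 29) = 33
D (MIN): min(8, 33) = 8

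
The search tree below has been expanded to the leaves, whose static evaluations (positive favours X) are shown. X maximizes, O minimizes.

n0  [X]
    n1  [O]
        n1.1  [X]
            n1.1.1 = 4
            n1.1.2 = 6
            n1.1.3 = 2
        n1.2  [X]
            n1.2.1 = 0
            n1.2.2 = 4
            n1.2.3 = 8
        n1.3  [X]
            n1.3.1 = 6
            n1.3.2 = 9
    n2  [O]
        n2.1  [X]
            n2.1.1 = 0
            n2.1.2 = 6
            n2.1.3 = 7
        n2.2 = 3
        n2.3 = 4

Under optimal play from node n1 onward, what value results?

6

n1.1 (X): max(4, 6, 2) = 6
n1.2 (X): max(0, 4, 8) = 8
n1.3 (X): max(6, 9) = 9
n1 (O): min(6, 8, 9) = 6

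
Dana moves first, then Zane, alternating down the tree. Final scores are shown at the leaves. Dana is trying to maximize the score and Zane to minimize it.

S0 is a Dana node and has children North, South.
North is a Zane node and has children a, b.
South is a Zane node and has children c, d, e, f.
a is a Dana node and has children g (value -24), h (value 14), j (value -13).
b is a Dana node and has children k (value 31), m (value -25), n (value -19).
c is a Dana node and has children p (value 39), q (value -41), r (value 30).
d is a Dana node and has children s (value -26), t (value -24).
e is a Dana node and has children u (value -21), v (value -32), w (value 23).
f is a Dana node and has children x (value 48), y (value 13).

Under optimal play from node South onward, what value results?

-24

c (Dana): max(39, -41, 30) = 39
d (Dana): max(-26, -24) = -24
e (Dana): max(-21, -32, 23) = 23
f (Dana): max(48, 13) = 48
South (Zane): min(39, -24, 23, 48) = -24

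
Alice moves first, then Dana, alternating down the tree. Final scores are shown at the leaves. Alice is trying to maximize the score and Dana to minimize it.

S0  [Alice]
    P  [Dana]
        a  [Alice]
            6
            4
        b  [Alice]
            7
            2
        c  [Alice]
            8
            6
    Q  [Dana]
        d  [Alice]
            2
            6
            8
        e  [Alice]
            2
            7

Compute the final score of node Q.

d (Alice): max(2, 6, 8) = 8
e (Alice): max(2, 7) = 7
Q (Dana): min(8, 7) = 7

7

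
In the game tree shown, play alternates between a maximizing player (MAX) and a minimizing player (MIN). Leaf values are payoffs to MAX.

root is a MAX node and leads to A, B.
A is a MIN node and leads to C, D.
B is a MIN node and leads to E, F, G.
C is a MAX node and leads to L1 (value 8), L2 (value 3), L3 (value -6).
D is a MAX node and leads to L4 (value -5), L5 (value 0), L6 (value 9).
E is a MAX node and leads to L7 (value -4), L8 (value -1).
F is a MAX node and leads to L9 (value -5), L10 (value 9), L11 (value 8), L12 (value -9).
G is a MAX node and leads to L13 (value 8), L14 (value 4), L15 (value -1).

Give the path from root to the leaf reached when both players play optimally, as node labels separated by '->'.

root -> A -> C -> L1

C (MAX): max(8, 3, -6) = 8
D (MAX): max(-5, 0, 9) = 9
A (MIN): min(8, 9) = 8
E (MAX): max(-4, -1) = -1
F (MAX): max(-5, 9, 8, -9) = 9
G (MAX): max(8, 4, -1) = 8
B (MIN): min(-1, 9, 8) = -1
root (MAX): max(8, -1) = 8
At root, MAX picks A (highest: 8).
At A, MIN picks C (lowest: 8).
At C, MAX picks L1 (highest: 8).
Terminal value 8.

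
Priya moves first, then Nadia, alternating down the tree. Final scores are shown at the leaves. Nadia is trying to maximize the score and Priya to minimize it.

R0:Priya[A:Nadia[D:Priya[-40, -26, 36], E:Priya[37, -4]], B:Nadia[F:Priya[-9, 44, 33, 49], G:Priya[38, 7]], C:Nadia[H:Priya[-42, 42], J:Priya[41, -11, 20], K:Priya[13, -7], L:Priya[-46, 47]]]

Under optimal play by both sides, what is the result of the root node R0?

-7

D (Priya): min(-40, -26, 36) = -40
E (Priya): min(37, -4) = -4
A (Nadia): max(-40, -4) = -4
F (Priya): min(-9, 44, 33, 49) = -9
G (Priya): min(38, 7) = 7
B (Nadia): max(-9, 7) = 7
H (Priya): min(-42, 42) = -42
J (Priya): min(41, -11, 20) = -11
K (Priya): min(13, -7) = -7
L (Priya): min(-46, 47) = -46
C (Nadia): max(-42, -11, -7, -46) = -7
R0 (Priya): min(-4, 7, -7) = -7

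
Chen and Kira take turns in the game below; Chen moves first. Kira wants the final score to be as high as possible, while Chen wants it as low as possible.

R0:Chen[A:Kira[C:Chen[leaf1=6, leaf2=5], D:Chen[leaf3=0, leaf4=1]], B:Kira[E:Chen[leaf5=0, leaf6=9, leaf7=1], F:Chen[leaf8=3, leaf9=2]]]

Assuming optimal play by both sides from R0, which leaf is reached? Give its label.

C (Chen): min(6, 5) = 5
D (Chen): min(0, 1) = 0
A (Kira): max(5, 0) = 5
E (Chen): min(0, 9, 1) = 0
F (Chen): min(3, 2) = 2
B (Kira): max(0, 2) = 2
R0 (Chen): min(5, 2) = 2
At R0, Chen picks B (lowest: 2).
At B, Kira picks F (highest: 2).
At F, Chen picks leaf9 (lowest: 2).
Terminal value 2.

leaf9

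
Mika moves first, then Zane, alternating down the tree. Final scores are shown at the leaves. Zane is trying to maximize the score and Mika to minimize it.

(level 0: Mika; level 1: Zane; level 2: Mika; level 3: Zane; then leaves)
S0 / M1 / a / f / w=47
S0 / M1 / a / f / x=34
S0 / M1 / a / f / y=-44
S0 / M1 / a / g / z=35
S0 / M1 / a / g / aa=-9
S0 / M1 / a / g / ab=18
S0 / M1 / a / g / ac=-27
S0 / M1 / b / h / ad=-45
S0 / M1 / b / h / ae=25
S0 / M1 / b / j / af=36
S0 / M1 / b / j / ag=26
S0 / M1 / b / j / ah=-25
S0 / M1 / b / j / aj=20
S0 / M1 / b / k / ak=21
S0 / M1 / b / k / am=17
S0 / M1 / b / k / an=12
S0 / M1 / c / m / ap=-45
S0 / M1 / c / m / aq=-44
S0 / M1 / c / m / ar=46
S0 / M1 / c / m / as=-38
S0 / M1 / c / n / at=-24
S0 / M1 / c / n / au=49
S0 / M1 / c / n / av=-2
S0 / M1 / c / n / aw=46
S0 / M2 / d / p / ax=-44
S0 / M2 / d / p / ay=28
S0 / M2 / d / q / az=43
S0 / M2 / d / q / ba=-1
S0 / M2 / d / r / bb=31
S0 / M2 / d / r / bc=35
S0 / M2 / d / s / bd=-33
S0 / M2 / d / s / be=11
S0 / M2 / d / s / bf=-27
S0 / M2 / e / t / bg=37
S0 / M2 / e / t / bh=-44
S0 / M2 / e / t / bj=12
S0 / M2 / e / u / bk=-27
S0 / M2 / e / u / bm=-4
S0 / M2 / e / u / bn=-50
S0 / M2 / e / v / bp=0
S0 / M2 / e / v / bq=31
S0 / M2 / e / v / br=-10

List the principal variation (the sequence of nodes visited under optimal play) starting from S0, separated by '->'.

S0 -> M2 -> d -> s -> be

f (Zane): max(47, 34, -44) = 47
g (Zane): max(35, -9, 18, -27) = 35
a (Mika): min(47, 35) = 35
h (Zane): max(-45, 25) = 25
j (Zane): max(36, 26, -25, 20) = 36
k (Zane): max(21, 17, 12) = 21
b (Mika): min(25, 36, 21) = 21
m (Zane): max(-45, -44, 46, -38) = 46
n (Zane): max(-24, 49, -2, 46) = 49
c (Mika): min(46, 49) = 46
M1 (Zane): max(35, 21, 46) = 46
p (Zane): max(-44, 28) = 28
q (Zane): max(43, -1) = 43
r (Zane): max(31, 35) = 35
s (Zane): max(-33, 11, -27) = 11
d (Mika): min(28, 43, 35, 11) = 11
t (Zane): max(37, -44, 12) = 37
u (Zane): max(-27, -4, -50) = -4
v (Zane): max(0, 31, -10) = 31
e (Mika): min(37, -4, 31) = -4
M2 (Zane): max(11, -4) = 11
S0 (Mika): min(46, 11) = 11
At S0, Mika picks M2 (lowest: 11).
At M2, Zane picks d (highest: 11).
At d, Mika picks s (lowest: 11).
At s, Zane picks be (highest: 11).
Terminal value 11.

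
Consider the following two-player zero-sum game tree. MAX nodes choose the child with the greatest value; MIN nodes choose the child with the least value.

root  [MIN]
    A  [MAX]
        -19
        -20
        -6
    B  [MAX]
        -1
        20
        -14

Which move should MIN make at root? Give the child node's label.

A (MAX): max(-19, -20, -6) = -6
B (MAX): max(-1, 20, -14) = 20
root (MIN): min(-6, 20) = -6
MIN at root wants the lowest of {A=-6, B=20}, so chooses A.

A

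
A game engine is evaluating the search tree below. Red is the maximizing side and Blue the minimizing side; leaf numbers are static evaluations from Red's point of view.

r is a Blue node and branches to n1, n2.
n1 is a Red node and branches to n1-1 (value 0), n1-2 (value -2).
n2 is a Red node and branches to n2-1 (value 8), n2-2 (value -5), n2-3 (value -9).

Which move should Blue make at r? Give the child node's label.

n1

n1 (Red): max(0, -2) = 0
n2 (Red): max(8, -5, -9) = 8
r (Blue): min(0, 8) = 0
Blue at r wants the lowest of {n1=0, n2=8}, so chooses n1.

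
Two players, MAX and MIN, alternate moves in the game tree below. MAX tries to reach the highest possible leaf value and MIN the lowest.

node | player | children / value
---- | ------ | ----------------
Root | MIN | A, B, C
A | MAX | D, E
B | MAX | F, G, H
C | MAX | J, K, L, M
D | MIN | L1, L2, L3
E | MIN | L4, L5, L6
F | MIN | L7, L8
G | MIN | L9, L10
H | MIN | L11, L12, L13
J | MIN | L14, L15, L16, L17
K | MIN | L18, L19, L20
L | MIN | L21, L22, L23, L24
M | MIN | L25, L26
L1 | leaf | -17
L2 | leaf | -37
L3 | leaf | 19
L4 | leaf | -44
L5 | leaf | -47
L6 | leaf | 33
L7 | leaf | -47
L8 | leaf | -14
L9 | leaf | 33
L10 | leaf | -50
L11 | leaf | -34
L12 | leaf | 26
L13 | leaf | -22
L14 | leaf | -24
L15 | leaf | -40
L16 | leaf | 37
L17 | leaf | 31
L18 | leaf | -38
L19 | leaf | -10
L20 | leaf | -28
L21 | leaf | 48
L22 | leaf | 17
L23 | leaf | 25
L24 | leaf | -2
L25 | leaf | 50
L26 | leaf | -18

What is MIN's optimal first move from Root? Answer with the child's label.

A

D (MIN): min(-17, -37, 19) = -37
E (MIN): min(-44, -47, 33) = -47
A (MAX): max(-37, -47) = -37
F (MIN): min(-47, -14) = -47
G (MIN): min(33, -50) = -50
H (MIN): min(-34, 26, -22) = -34
B (MAX): max(-47, -50, -34) = -34
J (MIN): min(-24, -40, 37, 31) = -40
K (MIN): min(-38, -10, -28) = -38
L (MIN): min(48, 17, 25, -2) = -2
M (MIN): min(50, -18) = -18
C (MAX): max(-40, -38, -2, -18) = -2
Root (MIN): min(-37, -34, -2) = -37
MIN at Root wants the lowest of {A=-37, B=-34, C=-2}, so chooses A.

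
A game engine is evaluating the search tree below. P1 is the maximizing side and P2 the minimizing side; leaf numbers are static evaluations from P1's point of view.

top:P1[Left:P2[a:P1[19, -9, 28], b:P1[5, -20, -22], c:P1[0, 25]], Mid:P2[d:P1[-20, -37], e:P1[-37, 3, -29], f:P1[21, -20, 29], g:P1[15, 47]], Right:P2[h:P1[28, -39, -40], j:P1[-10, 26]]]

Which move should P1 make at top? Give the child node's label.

a (P1): max(19, -9, 28) = 28
b (P1): max(5, -20, -22) = 5
c (P1): max(0, 25) = 25
Left (P2): min(28, 5, 25) = 5
d (P1): max(-20, -37) = -20
e (P1): max(-37, 3, -29) = 3
f (P1): max(21, -20, 29) = 29
g (P1): max(15, 47) = 47
Mid (P2): min(-20, 3, 29, 47) = -20
h (P1): max(28, -39, -40) = 28
j (P1): max(-10, 26) = 26
Right (P2): min(28, 26) = 26
top (P1): max(5, -20, 26) = 26
P1 at top wants the highest of {Left=5, Mid=-20, Right=26}, so chooses Right.

Right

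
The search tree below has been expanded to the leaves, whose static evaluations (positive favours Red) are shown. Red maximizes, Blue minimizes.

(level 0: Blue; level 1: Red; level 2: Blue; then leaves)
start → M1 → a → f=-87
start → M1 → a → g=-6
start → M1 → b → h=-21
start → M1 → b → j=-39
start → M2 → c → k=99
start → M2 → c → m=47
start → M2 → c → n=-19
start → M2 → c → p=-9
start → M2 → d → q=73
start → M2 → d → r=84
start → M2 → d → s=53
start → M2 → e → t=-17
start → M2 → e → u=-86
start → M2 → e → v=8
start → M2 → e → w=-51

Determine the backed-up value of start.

a (Blue): min(-87, -6) = -87
b (Blue): min(-21, -39) = -39
M1 (Red): max(-87, -39) = -39
c (Blue): min(99, 47, -19, -9) = -19
d (Blue): min(73, 84, 53) = 53
e (Blue): min(-17, -86, 8, -51) = -86
M2 (Red): max(-19, 53, -86) = 53
start (Blue): min(-39, 53) = -39

-39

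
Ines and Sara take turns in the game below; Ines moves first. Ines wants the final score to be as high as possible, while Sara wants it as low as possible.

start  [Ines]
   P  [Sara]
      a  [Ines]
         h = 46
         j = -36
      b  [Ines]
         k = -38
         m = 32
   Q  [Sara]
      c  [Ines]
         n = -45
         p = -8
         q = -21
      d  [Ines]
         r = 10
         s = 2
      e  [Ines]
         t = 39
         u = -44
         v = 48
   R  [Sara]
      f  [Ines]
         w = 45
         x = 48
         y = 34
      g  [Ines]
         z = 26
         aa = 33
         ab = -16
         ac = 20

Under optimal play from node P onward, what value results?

32

a (Ines): max(46, -36) = 46
b (Ines): max(-38, 32) = 32
P (Sara): min(46, 32) = 32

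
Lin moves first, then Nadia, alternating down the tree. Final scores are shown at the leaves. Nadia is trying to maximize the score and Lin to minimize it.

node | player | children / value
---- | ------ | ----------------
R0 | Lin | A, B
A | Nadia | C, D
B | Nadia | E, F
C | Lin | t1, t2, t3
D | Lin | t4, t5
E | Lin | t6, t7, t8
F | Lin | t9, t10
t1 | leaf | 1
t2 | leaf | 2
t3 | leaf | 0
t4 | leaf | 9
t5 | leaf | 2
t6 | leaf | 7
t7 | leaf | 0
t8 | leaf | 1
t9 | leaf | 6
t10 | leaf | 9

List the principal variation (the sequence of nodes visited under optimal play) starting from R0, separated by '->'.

C (Lin): min(1, 2, 0) = 0
D (Lin): min(9, 2) = 2
A (Nadia): max(0, 2) = 2
E (Lin): min(7, 0, 1) = 0
F (Lin): min(6, 9) = 6
B (Nadia): max(0, 6) = 6
R0 (Lin): min(2, 6) = 2
At R0, Lin picks A (lowest: 2).
At A, Nadia picks D (highest: 2).
At D, Lin picks t5 (lowest: 2).
Terminal value 2.

R0 -> A -> D -> t5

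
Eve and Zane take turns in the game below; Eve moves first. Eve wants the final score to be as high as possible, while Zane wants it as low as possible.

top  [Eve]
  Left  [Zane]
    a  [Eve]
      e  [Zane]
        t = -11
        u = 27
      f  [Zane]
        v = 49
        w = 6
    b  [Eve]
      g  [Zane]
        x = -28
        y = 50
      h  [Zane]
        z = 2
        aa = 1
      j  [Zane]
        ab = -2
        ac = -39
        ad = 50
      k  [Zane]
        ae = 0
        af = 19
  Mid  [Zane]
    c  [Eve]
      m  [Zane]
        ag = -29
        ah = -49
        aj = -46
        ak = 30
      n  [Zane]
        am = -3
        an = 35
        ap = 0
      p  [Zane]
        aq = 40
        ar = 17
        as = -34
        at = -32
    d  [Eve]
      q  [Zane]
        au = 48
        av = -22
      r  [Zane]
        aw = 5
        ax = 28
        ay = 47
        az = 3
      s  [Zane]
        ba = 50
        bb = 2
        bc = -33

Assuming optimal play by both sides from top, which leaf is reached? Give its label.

aa

e (Zane): min(-11, 27) = -11
f (Zane): min(49, 6) = 6
a (Eve): max(-11, 6) = 6
g (Zane): min(-28, 50) = -28
h (Zane): min(2, 1) = 1
j (Zane): min(-2, -39, 50) = -39
k (Zane): min(0, 19) = 0
b (Eve): max(-28, 1, -39, 0) = 1
Left (Zane): min(6, 1) = 1
m (Zane): min(-29, -49, -46, 30) = -49
n (Zane): min(-3, 35, 0) = -3
p (Zane): min(40, 17, -34, -32) = -34
c (Eve): max(-49, -3, -34) = -3
q (Zane): min(48, -22) = -22
r (Zane): min(5, 28, 47, 3) = 3
s (Zane): min(50, 2, -33) = -33
d (Eve): max(-22, 3, -33) = 3
Mid (Zane): min(-3, 3) = -3
top (Eve): max(1, -3) = 1
At top, Eve picks Left (highest: 1).
At Left, Zane picks b (lowest: 1).
At b, Eve picks h (highest: 1).
At h, Zane picks aa (lowest: 1).
Terminal value 1.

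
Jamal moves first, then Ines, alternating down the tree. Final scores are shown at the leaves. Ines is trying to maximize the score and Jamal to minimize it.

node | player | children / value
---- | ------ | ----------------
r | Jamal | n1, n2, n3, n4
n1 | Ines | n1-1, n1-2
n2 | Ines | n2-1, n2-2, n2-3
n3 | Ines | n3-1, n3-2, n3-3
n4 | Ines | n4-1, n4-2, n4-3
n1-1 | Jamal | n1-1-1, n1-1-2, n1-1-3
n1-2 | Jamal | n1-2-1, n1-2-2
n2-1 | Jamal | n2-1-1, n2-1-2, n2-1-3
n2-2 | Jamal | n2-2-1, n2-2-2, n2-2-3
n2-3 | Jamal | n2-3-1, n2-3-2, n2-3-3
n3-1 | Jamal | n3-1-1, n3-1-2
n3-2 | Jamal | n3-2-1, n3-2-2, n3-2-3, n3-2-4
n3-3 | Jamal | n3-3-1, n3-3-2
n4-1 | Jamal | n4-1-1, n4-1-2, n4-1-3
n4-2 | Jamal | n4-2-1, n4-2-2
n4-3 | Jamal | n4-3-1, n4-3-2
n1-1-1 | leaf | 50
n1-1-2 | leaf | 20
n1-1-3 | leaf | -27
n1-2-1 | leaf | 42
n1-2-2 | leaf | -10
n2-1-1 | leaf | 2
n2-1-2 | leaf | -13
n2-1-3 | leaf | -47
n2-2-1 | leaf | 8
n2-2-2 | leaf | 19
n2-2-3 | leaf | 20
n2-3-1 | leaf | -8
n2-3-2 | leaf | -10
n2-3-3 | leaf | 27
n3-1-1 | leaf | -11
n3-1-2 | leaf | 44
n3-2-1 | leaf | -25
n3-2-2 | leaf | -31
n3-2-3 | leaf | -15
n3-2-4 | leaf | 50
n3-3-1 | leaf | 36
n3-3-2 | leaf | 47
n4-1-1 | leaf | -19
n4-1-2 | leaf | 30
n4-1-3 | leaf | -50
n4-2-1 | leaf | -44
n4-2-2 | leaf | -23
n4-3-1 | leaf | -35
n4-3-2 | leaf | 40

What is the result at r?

n1-1 (Jamal): min(50, 20, -27) = -27
n1-2 (Jamal): min(42, -10) = -10
n1 (Ines): max(-27, -10) = -10
n2-1 (Jamal): min(2, -13, -47) = -47
n2-2 (Jamal): min(8, 19, 20) = 8
n2-3 (Jamal): min(-8, -10, 27) = -10
n2 (Ines): max(-47, 8, -10) = 8
n3-1 (Jamal): min(-11, 44) = -11
n3-2 (Jamal): min(-25, -31, -15, 50) = -31
n3-3 (Jamal): min(36, 47) = 36
n3 (Ines): max(-11, -31, 36) = 36
n4-1 (Jamal): min(-19, 30, -50) = -50
n4-2 (Jamal): min(-44, -23) = -44
n4-3 (Jamal): min(-35, 40) = -35
n4 (Ines): max(-50, -44, -35) = -35
r (Jamal): min(-10, 8, 36, -35) = -35

-35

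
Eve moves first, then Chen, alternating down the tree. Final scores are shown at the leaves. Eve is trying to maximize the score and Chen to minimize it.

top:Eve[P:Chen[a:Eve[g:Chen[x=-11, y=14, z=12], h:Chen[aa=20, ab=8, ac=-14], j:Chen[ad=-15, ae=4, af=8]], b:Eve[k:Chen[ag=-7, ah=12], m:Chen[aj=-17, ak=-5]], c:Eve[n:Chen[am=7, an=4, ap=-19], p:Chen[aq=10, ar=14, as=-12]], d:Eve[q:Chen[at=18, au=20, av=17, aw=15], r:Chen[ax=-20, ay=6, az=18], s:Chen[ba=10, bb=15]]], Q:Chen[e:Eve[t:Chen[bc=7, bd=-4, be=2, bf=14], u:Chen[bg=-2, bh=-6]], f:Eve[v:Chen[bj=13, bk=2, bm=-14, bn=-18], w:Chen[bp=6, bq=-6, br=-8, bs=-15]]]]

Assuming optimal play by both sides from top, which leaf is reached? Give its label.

g (Chen): min(-11, 14, 12) = -11
h (Chen): min(20, 8, -14) = -14
j (Chen): min(-15, 4, 8) = -15
a (Eve): max(-11, -14, -15) = -11
k (Chen): min(-7, 12) = -7
m (Chen): min(-17, -5) = -17
b (Eve): max(-7, -17) = -7
n (Chen): min(7, 4, -19) = -19
p (Chen): min(10, 14, -12) = -12
c (Eve): max(-19, -12) = -12
q (Chen): min(18, 20, 17, 15) = 15
r (Chen): min(-20, 6, 18) = -20
s (Chen): min(10, 15) = 10
d (Eve): max(15, -20, 10) = 15
P (Chen): min(-11, -7, -12, 15) = -12
t (Chen): min(7, -4, 2, 14) = -4
u (Chen): min(-2, -6) = -6
e (Eve): max(-4, -6) = -4
v (Chen): min(13, 2, -14, -18) = -18
w (Chen): min(6, -6, -8, -15) = -15
f (Eve): max(-18, -15) = -15
Q (Chen): min(-4, -15) = -15
top (Eve): max(-12, -15) = -12
At top, Eve picks P (highest: -12).
At P, Chen picks c (lowest: -12).
At c, Eve picks p (highest: -12).
At p, Chen picks as (lowest: -12).
Terminal value -12.

as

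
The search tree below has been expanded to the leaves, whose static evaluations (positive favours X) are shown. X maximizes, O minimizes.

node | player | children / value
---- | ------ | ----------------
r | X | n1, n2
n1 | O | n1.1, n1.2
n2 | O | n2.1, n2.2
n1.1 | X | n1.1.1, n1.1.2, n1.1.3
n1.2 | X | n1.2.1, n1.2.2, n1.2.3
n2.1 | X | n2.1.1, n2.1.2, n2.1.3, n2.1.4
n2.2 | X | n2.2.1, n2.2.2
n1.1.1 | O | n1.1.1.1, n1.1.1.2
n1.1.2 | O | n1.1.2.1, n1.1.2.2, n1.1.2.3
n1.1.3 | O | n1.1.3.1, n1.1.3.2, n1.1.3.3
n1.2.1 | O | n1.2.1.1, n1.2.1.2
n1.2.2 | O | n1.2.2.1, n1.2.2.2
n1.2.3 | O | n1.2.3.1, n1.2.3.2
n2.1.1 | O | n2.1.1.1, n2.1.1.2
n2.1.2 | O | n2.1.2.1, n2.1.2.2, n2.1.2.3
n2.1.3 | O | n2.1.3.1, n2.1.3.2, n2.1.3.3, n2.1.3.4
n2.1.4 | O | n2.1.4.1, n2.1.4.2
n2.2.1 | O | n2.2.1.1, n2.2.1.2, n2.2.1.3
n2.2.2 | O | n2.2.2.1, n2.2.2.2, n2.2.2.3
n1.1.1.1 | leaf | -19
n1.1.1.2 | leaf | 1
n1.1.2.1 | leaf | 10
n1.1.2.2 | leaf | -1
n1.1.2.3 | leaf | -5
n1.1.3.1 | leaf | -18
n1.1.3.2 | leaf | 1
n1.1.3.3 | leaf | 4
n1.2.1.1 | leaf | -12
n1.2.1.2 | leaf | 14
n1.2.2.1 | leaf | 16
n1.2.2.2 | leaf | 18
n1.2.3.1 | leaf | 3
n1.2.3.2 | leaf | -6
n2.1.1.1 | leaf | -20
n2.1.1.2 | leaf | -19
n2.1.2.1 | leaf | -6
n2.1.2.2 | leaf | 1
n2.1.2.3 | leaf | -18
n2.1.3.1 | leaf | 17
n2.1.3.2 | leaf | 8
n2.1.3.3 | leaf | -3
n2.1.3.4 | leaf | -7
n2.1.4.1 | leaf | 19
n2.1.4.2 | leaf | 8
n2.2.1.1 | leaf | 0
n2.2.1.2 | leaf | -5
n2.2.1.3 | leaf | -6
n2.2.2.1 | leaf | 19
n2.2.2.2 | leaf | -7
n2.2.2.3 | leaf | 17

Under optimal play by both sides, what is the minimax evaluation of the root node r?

-5

n1.1.1 (O): min(-19, 1) = -19
n1.1.2 (O): min(10, -1, -5) = -5
n1.1.3 (O): min(-18, 1, 4) = -18
n1.1 (X): max(-19, -5, -18) = -5
n1.2.1 (O): min(-12, 14) = -12
n1.2.2 (O): min(16, 18) = 16
n1.2.3 (O): min(3, -6) = -6
n1.2 (X): max(-12, 16, -6) = 16
n1 (O): min(-5, 16) = -5
n2.1.1 (O): min(-20, -19) = -20
n2.1.2 (O): min(-6, 1, -18) = -18
n2.1.3 (O): min(17, 8, -3, -7) = -7
n2.1.4 (O): min(19, 8) = 8
n2.1 (X): max(-20, -18, -7, 8) = 8
n2.2.1 (O): min(0, -5, -6) = -6
n2.2.2 (O): min(19, -7, 17) = -7
n2.2 (X): max(-6, -7) = -6
n2 (O): min(8, -6) = -6
r (X): max(-5, -6) = -5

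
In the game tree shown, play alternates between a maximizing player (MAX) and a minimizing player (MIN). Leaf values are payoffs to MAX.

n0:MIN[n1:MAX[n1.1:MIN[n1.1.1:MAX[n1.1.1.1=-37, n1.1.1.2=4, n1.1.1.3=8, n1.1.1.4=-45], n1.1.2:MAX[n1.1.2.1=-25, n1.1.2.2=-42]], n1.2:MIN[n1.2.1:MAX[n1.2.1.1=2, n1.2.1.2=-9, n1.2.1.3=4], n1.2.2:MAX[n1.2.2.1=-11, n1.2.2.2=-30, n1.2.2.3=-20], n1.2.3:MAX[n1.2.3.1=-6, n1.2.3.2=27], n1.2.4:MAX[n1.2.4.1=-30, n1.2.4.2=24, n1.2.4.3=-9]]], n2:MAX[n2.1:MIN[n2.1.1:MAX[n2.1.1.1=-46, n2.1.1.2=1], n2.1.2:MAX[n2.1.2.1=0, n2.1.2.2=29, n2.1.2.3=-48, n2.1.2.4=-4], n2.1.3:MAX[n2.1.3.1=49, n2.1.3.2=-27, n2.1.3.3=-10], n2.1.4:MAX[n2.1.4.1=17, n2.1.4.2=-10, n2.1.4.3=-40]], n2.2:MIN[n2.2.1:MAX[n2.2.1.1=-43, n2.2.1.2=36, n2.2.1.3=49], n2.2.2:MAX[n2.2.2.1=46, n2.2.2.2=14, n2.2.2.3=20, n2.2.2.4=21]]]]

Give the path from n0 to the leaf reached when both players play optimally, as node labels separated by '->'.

n1.1.1 (MAX): max(-37, 4, 8, -45) = 8
n1.1.2 (MAX): max(-25, -42) = -25
n1.1 (MIN): min(8, -25) = -25
n1.2.1 (MAX): max(2, -9, 4) = 4
n1.2.2 (MAX): max(-11, -30, -20) = -11
n1.2.3 (MAX): max(-6, 27) = 27
n1.2.4 (MAX): max(-30, 24, -9) = 24
n1.2 (MIN): min(4, -11, 27, 24) = -11
n1 (MAX): max(-25, -11) = -11
n2.1.1 (MAX): max(-46, 1) = 1
n2.1.2 (MAX): max(0, 29, -48, -4) = 29
n2.1.3 (MAX): max(49, -27, -10) = 49
n2.1.4 (MAX): max(17, -10, -40) = 17
n2.1 (MIN): min(1, 29, 49, 17) = 1
n2.2.1 (MAX): max(-43, 36, 49) = 49
n2.2.2 (MAX): max(46, 14, 20, 21) = 46
n2.2 (MIN): min(49, 46) = 46
n2 (MAX): max(1, 46) = 46
n0 (MIN): min(-11, 46) = -11
At n0, MIN picks n1 (lowest: -11).
At n1, MAX picks n1.2 (highest: -11).
At n1.2, MIN picks n1.2.2 (lowest: -11).
At n1.2.2, MAX picks n1.2.2.1 (highest: -11).
Terminal value -11.

n0 -> n1 -> n1.2 -> n1.2.2 -> n1.2.2.1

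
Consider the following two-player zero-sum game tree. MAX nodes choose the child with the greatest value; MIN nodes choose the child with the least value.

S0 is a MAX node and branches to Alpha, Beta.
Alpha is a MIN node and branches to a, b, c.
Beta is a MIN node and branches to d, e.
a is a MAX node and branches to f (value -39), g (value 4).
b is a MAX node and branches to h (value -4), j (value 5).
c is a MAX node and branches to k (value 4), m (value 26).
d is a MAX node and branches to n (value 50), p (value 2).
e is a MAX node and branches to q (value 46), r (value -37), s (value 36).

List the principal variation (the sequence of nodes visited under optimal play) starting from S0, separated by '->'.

S0 -> Beta -> e -> q

a (MAX): max(-39, 4) = 4
b (MAX): max(-4, 5) = 5
c (MAX): max(4, 26) = 26
Alpha (MIN): min(4, 5, 26) = 4
d (MAX): max(50, 2) = 50
e (MAX): max(46, -37, 36) = 46
Beta (MIN): min(50, 46) = 46
S0 (MAX): max(4, 46) = 46
At S0, MAX picks Beta (highest: 46).
At Beta, MIN picks e (lowest: 46).
At e, MAX picks q (highest: 46).
Terminal value 46.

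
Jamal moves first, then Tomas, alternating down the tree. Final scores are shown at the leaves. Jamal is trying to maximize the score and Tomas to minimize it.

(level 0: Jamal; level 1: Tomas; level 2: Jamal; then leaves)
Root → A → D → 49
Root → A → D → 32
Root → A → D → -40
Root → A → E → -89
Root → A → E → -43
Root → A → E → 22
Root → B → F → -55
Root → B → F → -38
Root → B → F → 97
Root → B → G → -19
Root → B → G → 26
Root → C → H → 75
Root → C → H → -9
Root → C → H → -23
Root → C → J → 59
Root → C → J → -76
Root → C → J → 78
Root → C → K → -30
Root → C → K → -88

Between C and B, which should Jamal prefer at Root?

H (Jamal): max(75, -9, -23) = 75
J (Jamal): max(59, -76, 78) = 78
K (Jamal): max(-30, -88) = -30
C (Tomas): min(75, 78, -30) = -30
F (Jamal): max(-55, -38, 97) = 97
G (Jamal): max(-19, 26) = 26
B (Tomas): min(97, 26) = 26
Jamal prefers the higher value; C=-30, B=26. B is better since 26 > -30.

B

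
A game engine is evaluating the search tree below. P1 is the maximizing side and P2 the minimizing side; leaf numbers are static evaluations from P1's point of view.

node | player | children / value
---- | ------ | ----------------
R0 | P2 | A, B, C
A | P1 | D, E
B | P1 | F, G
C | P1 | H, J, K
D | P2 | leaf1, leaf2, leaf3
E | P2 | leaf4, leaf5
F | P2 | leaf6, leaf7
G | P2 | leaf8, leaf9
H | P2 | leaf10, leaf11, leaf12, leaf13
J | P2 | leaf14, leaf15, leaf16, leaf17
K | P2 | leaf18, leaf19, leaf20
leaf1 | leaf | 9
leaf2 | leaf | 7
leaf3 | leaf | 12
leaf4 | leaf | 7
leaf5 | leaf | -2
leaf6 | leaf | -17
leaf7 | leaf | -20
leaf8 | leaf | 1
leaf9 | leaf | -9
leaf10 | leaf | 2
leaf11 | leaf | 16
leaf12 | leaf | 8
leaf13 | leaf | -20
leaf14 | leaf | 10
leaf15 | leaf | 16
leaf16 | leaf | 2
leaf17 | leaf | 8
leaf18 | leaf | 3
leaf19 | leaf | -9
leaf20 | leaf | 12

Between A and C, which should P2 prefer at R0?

D (P2): min(9, 7, 12) = 7
E (P2): min(7, -2) = -2
A (P1): max(7, -2) = 7
H (P2): min(2, 16, 8, -20) = -20
J (P2): min(10, 16, 2, 8) = 2
K (P2): min(3, -9, 12) = -9
C (P1): max(-20, 2, -9) = 2
P2 prefers the lower value; A=7, C=2. C is better since 2 < 7.

C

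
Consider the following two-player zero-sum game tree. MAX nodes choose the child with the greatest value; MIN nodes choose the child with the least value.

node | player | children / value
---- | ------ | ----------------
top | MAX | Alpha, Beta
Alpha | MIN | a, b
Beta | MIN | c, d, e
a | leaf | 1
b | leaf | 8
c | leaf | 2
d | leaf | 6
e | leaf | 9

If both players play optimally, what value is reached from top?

2

Alpha (MIN): min(1, 8) = 1
Beta (MIN): min(2, 6, 9) = 2
top (MAX): max(1, 2) = 2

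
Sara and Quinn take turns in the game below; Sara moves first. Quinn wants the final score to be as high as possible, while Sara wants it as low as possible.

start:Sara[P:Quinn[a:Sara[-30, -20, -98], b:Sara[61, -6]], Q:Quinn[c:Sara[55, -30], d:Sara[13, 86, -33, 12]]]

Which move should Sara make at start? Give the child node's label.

Q

a (Sara): min(-30, -20, -98) = -98
b (Sara): min(61, -6) = -6
P (Quinn): max(-98, -6) = -6
c (Sara): min(55, -30) = -30
d (Sara): min(13, 86, -33, 12) = -33
Q (Quinn): max(-30, -33) = -30
start (Sara): min(-6, -30) = -30
Sara at start wants the lowest of {P=-6, Q=-30}, so chooses Q.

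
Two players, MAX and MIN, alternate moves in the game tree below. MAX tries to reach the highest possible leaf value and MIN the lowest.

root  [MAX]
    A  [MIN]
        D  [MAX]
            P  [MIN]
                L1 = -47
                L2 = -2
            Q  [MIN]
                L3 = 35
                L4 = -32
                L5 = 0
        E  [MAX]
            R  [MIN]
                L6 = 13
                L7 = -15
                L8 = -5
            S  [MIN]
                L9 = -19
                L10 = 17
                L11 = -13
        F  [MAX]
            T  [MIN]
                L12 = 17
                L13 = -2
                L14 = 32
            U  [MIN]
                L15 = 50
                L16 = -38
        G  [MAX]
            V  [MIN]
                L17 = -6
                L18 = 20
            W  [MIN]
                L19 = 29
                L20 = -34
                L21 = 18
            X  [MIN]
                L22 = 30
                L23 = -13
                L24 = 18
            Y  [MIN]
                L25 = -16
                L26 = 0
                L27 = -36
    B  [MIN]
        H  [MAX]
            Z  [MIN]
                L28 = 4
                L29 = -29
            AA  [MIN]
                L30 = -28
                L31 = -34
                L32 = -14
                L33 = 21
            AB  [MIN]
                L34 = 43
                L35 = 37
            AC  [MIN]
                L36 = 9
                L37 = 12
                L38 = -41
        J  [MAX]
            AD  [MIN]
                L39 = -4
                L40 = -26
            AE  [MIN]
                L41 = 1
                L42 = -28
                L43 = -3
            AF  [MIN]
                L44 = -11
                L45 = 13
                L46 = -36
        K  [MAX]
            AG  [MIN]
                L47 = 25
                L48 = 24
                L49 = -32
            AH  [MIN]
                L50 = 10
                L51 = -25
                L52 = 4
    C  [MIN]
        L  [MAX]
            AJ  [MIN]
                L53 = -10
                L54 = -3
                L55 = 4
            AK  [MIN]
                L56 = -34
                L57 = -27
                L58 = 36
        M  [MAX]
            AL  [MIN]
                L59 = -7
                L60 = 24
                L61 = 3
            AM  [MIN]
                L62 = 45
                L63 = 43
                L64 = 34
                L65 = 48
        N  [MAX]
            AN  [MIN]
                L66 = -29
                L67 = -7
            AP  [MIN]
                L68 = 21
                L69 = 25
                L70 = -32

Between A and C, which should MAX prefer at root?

C

P (MIN): min(-47, -2) = -47
Q (MIN): min(35, -32, 0) = -32
D (MAX): max(-47, -32) = -32
R (MIN): min(13, -15, -5) = -15
S (MIN): min(-19, 17, -13) = -19
E (MAX): max(-15, -19) = -15
T (MIN): min(17, -2, 32) = -2
U (MIN): min(50, -38) = -38
F (MAX): max(-2, -38) = -2
V (MIN): min(-6, 20) = -6
W (MIN): min(29, -34, 18) = -34
X (MIN): min(30, -13, 18) = -13
Y (MIN): min(-16, 0, -36) = -36
G (MAX): max(-6, -34, -13, -36) = -6
A (MIN): min(-32, -15, -2, -6) = -32
AJ (MIN): min(-10, -3, 4) = -10
AK (MIN): min(-34, -27, 36) = -34
L (MAX): max(-10, -34) = -10
AL (MIN): min(-7, 24, 3) = -7
AM (MIN): min(45, 43, 34, 48) = 34
M (MAX): max(-7, 34) = 34
AN (MIN): min(-29, -7) = -29
AP (MIN): min(21, 25, -32) = -32
N (MAX): max(-29, -32) = -29
C (MIN): min(-10, 34, -29) = -29
MAX prefers the higher value; A=-32, C=-29. C is better since -29 > -32.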